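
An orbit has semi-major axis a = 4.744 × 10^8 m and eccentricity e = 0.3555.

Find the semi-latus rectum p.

p = a (1 − e²).
p = 4.744e+08 · (1 − (0.3555)²) = 4.744e+08 · 0.87362 ≈ 4.144e+08 m = 4.144 × 10^8 m.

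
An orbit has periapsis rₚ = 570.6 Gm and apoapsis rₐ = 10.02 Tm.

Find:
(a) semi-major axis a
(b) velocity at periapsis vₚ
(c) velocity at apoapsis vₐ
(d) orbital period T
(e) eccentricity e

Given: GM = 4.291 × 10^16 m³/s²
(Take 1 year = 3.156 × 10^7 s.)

Convert to SI: rₚ = 570.6 Gm = 5.706e+11 m; rₐ = 10.02 Tm = 1.002e+13 m.
(a) a = (rₚ + rₐ)/2 = (5.706e+11 + 1.002e+13)/2 ≈ 5.295e+12 m
(b) With a = (rₚ + rₐ)/2 = 5.2953e+12 m, vₚ = √(GM (2/rₚ − 1/a)) = √(4.291e+16 · (2/5.706e+11 − 1/5.2953e+12)) m/s ≈ 377.2 m/s
(c) With a = (rₚ + rₐ)/2 = 5.2953e+12 m, vₐ = √(GM (2/rₐ − 1/a)) = √(4.291e+16 · (2/1.002e+13 − 1/5.2953e+12)) m/s ≈ 21.48 m/s
(d) With a = (rₚ + rₐ)/2 = 5.2953e+12 m, T = 2π √(a³/GM) = 2π √((5.2953e+12)³/4.291e+16) s ≈ 3.696e+11 s
(e) e = (rₐ − rₚ)/(rₐ + rₚ) = (1.002e+13 − 5.706e+11)/(1.002e+13 + 5.706e+11) ≈ 0.8922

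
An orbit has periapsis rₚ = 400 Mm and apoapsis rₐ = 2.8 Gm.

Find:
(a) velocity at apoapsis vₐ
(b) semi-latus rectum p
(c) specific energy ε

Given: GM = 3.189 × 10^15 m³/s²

Convert to SI: rₚ = 400 Mm = 4e+08 m; rₐ = 2.8 Gm = 2.8e+09 m.
(a) With a = (rₚ + rₐ)/2 = 1.6e+09 m, vₐ = √(GM (2/rₐ − 1/a)) = √(3.189e+15 · (2/2.8e+09 − 1/1.6e+09)) m/s ≈ 533.6 m/s
(b) From a = (rₚ + rₐ)/2 = 1.6e+09 m and e = (rₐ − rₚ)/(rₐ + rₚ) = 0.75, p = a(1 − e²) = 1.6e+09 · (1 − (0.75)²) ≈ 7e+08 m
(c) With a = (rₚ + rₐ)/2 = 1.6e+09 m, ε = −GM/(2a) = −3.189e+15/(2 · 1.6e+09) J/kg ≈ -9.966e+05 J/kg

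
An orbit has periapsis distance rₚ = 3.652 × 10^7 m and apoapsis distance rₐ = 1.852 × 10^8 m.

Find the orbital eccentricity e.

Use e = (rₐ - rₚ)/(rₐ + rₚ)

e = (rₐ − rₚ) / (rₐ + rₚ).
e = (1.852e+08 − 3.652e+07) / (1.852e+08 + 3.652e+07) = 1.4868e+08 / 2.2172e+08 ≈ 0.6706.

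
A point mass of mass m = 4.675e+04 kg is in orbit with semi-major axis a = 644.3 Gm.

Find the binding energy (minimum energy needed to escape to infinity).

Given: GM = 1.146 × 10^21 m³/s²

Convert to SI: a = 644.3 Gm = 6.443e+11 m.
Total orbital energy is E = −GMm/(2a); binding energy is E_bind = −E = GMm/(2a).
E_bind = 1.146e+21 · 4.675e+04 / (2 · 6.443e+11) J ≈ 4.158e+13 J = 41.58 TJ.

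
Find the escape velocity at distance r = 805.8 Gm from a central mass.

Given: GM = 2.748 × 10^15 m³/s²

Convert to SI: r = 805.8 Gm = 8.058e+11 m.
Escape velocity comes from setting total energy to zero: ½v² − GM/r = 0 ⇒ v_esc = √(2GM / r).
v_esc = √(2 · 2.748e+15 / 8.058e+11) m/s ≈ 82.59 m/s = 82.59 m/s.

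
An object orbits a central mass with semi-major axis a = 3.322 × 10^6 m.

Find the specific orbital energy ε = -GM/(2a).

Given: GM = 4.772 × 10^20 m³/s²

ε = −GM / (2a).
ε = −4.772e+20 / (2 · 3.322e+06) J/kg ≈ -7.182e+13 J/kg = -7.182e+04 GJ/kg.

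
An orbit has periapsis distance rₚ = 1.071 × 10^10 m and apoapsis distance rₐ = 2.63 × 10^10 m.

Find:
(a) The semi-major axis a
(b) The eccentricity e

(a) a = (rₚ + rₐ) / 2 = (1.071e+10 + 2.63e+10) / 2 ≈ 1.85e+10 m = 1.851 × 10^10 m.
(b) e = (rₐ − rₚ) / (rₐ + rₚ) = (2.63e+10 − 1.071e+10) / (2.63e+10 + 1.071e+10) ≈ 0.4212.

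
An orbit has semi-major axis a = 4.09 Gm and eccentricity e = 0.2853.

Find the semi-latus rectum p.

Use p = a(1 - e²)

Convert to SI: a = 4.09 Gm = 4.09e+09 m.
p = a (1 − e²).
p = 4.09e+09 · (1 − (0.2853)²) = 4.09e+09 · 0.918604 ≈ 3.757e+09 m = 3.757 Gm.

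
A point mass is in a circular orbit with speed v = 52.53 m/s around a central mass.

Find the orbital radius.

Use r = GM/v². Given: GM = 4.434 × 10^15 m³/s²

For a circular orbit, v² = GM / r, so r = GM / v².
r = 4.434e+15 / (52.53)² m ≈ 1.607e+12 m = 1.607 × 10^12 m.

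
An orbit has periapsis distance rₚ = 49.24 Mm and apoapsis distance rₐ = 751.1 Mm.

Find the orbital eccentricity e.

Convert to SI: rₚ = 49.24 Mm = 4.924e+07 m; rₐ = 751.1 Mm = 7.511e+08 m.
e = (rₐ − rₚ) / (rₐ + rₚ).
e = (7.511e+08 − 4.924e+07) / (7.511e+08 + 4.924e+07) = 7.0186e+08 / 8.0034e+08 ≈ 0.877.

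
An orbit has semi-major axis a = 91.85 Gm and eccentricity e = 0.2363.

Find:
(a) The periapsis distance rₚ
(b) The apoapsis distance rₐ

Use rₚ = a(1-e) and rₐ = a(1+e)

Convert to SI: a = 91.85 Gm = 9.185e+10 m.
(a) rₚ = a(1 − e) = 9.185e+10 · (1 − 0.2363) = 9.185e+10 · 0.7637 ≈ 7.015e+10 m = 70.15 Gm.
(b) rₐ = a(1 + e) = 9.185e+10 · (1 + 0.2363) = 9.185e+10 · 1.2363 ≈ 1.136e+11 m = 113.6 Gm.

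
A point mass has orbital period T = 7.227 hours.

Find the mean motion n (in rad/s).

Convert to SI: T = 7.227 hours = 26017.2 s.
n = 2π / T.
n = 2π / 26017.2 s ≈ 0.0002415 rad/s.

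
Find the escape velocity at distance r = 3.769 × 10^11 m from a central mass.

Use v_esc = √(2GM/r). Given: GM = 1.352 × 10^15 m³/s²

Escape velocity comes from setting total energy to zero: ½v² − GM/r = 0 ⇒ v_esc = √(2GM / r).
v_esc = √(2 · 1.352e+15 / 3.769e+11) m/s ≈ 84.7 m/s = 84.7 m/s.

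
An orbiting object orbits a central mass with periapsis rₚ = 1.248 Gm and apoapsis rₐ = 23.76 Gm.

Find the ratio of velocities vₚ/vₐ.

Convert to SI: rₚ = 1.248 Gm = 1.248e+09 m; rₐ = 23.76 Gm = 2.376e+10 m.
Conservation of angular momentum gives rₚvₚ = rₐvₐ, so vₚ/vₐ = rₐ/rₚ.
vₚ/vₐ = 2.376e+10 / 1.248e+09 ≈ 19.04.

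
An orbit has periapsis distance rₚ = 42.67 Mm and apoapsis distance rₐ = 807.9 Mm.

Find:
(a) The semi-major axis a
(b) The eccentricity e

Convert to SI: rₚ = 42.67 Mm = 4.267e+07 m; rₐ = 807.9 Mm = 8.079e+08 m.
(a) a = (rₚ + rₐ) / 2 = (4.267e+07 + 8.079e+08) / 2 ≈ 4.253e+08 m = 425.3 Mm.
(b) e = (rₐ − rₚ) / (rₐ + rₚ) = (8.079e+08 − 4.267e+07) / (8.079e+08 + 4.267e+07) ≈ 0.8997.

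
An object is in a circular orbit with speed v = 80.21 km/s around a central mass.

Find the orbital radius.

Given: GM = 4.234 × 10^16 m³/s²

Convert to SI: v = 80.21 km/s = 80210 m/s.
For a circular orbit, v² = GM / r, so r = GM / v².
r = 4.234e+16 / (80210)² m ≈ 6.581e+06 m = 6.581 × 10^6 m.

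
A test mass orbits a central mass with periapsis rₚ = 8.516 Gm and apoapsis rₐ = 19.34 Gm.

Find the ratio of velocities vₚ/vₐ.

Convert to SI: rₚ = 8.516 Gm = 8.516e+09 m; rₐ = 19.34 Gm = 1.934e+10 m.
Conservation of angular momentum gives rₚvₚ = rₐvₐ, so vₚ/vₐ = rₐ/rₚ.
vₚ/vₐ = 1.934e+10 / 8.516e+09 ≈ 2.271.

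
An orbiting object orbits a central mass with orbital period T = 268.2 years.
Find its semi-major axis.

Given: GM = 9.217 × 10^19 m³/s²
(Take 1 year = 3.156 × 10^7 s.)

Convert to SI: T = 268.2 years = 8.46439e+09 s.
Invert Kepler's third law: a = (GM · T² / (4π²))^(1/3).
Substituting T = 8.46439e+09 s and GM = 9.217e+19 m³/s²:
a = (9.217e+19 · (8.46439e+09)² / (4π²))^(1/3) m
a ≈ 5.51e+12 m = 5.51 Tm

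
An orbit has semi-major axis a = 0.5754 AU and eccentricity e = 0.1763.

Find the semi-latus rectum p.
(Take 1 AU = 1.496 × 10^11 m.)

Convert to SI: a = 0.5754 AU = 8.60798e+10 m.
p = a (1 − e²).
p = 8.60798e+10 · (1 − (0.1763)²) = 8.60798e+10 · 0.968918 ≈ 8.34e+10 m = 0.5575 AU.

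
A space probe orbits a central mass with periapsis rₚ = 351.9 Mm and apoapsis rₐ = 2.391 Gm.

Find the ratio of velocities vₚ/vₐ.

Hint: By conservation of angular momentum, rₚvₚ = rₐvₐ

Convert to SI: rₚ = 351.9 Mm = 3.519e+08 m; rₐ = 2.391 Gm = 2.391e+09 m.
Conservation of angular momentum gives rₚvₚ = rₐvₐ, so vₚ/vₐ = rₐ/rₚ.
vₚ/vₐ = 2.391e+09 / 3.519e+08 ≈ 6.795.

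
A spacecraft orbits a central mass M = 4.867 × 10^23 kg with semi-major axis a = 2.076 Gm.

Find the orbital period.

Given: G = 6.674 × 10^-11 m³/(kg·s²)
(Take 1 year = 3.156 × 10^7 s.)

Convert to SI: a = 2.076 Gm = 2.076e+09 m.
GM = G · M = 6.674e-11 · 4.867e+23 = 3.24824e+13 m³/s².
Kepler's third law: T = 2π √(a³ / GM).
Substituting a = 2.076e+09 m and GM = 3.24824e+13 m³/s²:
T = 2π √((2.076e+09)³ / 3.24824e+13) s
T ≈ 1.043e+08 s = 3.304 years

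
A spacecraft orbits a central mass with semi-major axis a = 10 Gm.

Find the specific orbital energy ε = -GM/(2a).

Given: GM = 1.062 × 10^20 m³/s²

Convert to SI: a = 10 Gm = 1e+10 m.
ε = −GM / (2a).
ε = −1.062e+20 / (2 · 1e+10) J/kg ≈ -5.31e+09 J/kg = -5.31 GJ/kg.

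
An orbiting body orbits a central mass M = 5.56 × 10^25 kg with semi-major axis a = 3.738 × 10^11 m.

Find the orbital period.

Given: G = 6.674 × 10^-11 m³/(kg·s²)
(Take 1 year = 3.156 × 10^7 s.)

GM = G · M = 6.674e-11 · 5.56e+25 = 3.71074e+15 m³/s².
Kepler's third law: T = 2π √(a³ / GM).
Substituting a = 3.738e+11 m and GM = 3.71074e+15 m³/s²:
T = 2π √((3.738e+11)³ / 3.71074e+15) s
T ≈ 2.357e+10 s = 746.9 years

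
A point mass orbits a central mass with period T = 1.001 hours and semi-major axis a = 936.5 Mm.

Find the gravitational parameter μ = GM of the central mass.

Convert to SI: T = 1.001 hours = 3603.6 s; a = 936.5 Mm = 9.365e+08 m.
GM = 4π² · a³ / T².
GM = 4π² · (9.365e+08)³ / (3603.6)² m³/s² ≈ 2.497e+21 m³/s² = 2.497 × 10^21 m³/s².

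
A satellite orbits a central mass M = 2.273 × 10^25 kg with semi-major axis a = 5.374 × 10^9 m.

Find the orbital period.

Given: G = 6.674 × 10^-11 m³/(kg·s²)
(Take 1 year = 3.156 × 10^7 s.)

GM = G · M = 6.674e-11 · 2.273e+25 = 1.517e+15 m³/s².
Kepler's third law: T = 2π √(a³ / GM).
Substituting a = 5.374e+09 m and GM = 1.517e+15 m³/s²:
T = 2π √((5.374e+09)³ / 1.517e+15) s
T ≈ 6.355e+07 s = 2.014 years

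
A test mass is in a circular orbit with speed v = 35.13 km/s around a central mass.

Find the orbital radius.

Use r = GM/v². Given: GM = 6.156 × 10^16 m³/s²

Convert to SI: v = 35.13 km/s = 35130 m/s.
For a circular orbit, v² = GM / r, so r = GM / v².
r = 6.156e+16 / (35130)² m ≈ 4.988e+07 m = 4.988 × 10^7 m.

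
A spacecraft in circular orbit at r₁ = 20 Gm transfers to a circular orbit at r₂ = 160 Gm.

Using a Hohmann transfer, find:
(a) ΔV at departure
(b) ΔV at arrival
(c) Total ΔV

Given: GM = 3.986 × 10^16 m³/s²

Convert to SI: r₁ = 20 Gm = 2e+10 m; r₂ = 160 Gm = 1.6e+11 m.
Transfer semi-major axis: a_t = (r₁ + r₂)/2 = (2e+10 + 1.6e+11)/2 = 9e+10 m.
Circular speeds: v₁ = √(GM/r₁) = 1411.74 m/s, v₂ = √(GM/r₂) = 499.124 m/s.
Transfer speeds (vis-viva v² = GM(2/r − 1/a_t)): v₁ᵗ = 1882.32 m/s, v₂ᵗ = 235.289 m/s.
(a) ΔV₁ = |v₁ᵗ − v₁| ≈ 470.6 m/s = 470.6 m/s.
(b) ΔV₂ = |v₂ − v₂ᵗ| ≈ 263.8 m/s = 263.8 m/s.
(c) ΔV_total = ΔV₁ + ΔV₂ ≈ 734.4 m/s = 734.4 m/s.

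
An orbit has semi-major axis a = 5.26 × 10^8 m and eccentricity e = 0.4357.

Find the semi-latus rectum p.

p = a (1 − e²).
p = 5.26e+08 · (1 − (0.4357)²) = 5.26e+08 · 0.810166 ≈ 4.261e+08 m = 4.261 × 10^8 m.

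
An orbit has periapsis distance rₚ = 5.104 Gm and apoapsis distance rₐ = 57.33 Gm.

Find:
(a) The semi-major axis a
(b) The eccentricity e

Convert to SI: rₚ = 5.104 Gm = 5.104e+09 m; rₐ = 57.33 Gm = 5.733e+10 m.
(a) a = (rₚ + rₐ) / 2 = (5.104e+09 + 5.733e+10) / 2 ≈ 3.122e+10 m = 31.22 Gm.
(b) e = (rₐ − rₚ) / (rₐ + rₚ) = (5.733e+10 − 5.104e+09) / (5.733e+10 + 5.104e+09) ≈ 0.8365.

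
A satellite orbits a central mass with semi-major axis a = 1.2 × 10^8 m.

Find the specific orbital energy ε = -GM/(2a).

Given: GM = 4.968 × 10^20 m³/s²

ε = −GM / (2a).
ε = −4.968e+20 / (2 · 1.2e+08) J/kg ≈ -2.07e+12 J/kg = -2070 GJ/kg.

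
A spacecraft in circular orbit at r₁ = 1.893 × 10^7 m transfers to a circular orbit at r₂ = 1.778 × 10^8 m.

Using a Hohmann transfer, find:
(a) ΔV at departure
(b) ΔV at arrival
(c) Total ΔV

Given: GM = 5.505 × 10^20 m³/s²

Transfer semi-major axis: a_t = (r₁ + r₂)/2 = (1.893e+07 + 1.778e+08)/2 = 9.8365e+07 m.
Circular speeds: v₁ = √(GM/r₁) = 5.39266e+06 m/s, v₂ = √(GM/r₂) = 1.7596e+06 m/s.
Transfer speeds (vis-viva v² = GM(2/r − 1/a_t)): v₁ᵗ = 7.25018e+06 m/s, v₂ᵗ = 771912 m/s.
(a) ΔV₁ = |v₁ᵗ − v₁| ≈ 1.858e+06 m/s = 1858 km/s.
(b) ΔV₂ = |v₂ − v₂ᵗ| ≈ 9.877e+05 m/s = 987.7 km/s.
(c) ΔV_total = ΔV₁ + ΔV₂ ≈ 2.845e+06 m/s = 2845 km/s.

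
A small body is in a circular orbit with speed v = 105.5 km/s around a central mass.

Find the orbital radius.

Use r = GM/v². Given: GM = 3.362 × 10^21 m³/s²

Convert to SI: v = 105.5 km/s = 105500 m/s.
For a circular orbit, v² = GM / r, so r = GM / v².
r = 3.362e+21 / (105500)² m ≈ 3.021e+11 m = 302.1 Gm.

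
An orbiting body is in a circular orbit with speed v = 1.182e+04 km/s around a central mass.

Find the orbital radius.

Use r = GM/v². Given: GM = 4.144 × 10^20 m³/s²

Convert to SI: v = 1.182e+04 km/s = 1.182e+07 m/s.
For a circular orbit, v² = GM / r, so r = GM / v².
r = 4.144e+20 / (1.182e+07)² m ≈ 2.966e+06 m = 2.966 × 10^6 m.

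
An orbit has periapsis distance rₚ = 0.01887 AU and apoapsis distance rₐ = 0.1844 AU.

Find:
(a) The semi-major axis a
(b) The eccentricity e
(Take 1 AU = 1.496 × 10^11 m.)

Convert to SI: rₚ = 0.01887 AU = 2.82295e+09 m; rₐ = 0.1844 AU = 2.75862e+10 m.
(a) a = (rₚ + rₐ) / 2 = (2.82295e+09 + 2.75862e+10) / 2 ≈ 1.52e+10 m = 0.1016 AU.
(b) e = (rₐ − rₚ) / (rₐ + rₚ) = (2.75862e+10 − 2.82295e+09) / (2.75862e+10 + 2.82295e+09) ≈ 0.8143.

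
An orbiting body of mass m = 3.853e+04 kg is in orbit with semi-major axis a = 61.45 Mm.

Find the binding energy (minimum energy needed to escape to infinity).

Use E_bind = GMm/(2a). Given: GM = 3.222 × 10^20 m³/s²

Convert to SI: a = 61.45 Mm = 6.145e+07 m.
Total orbital energy is E = −GMm/(2a); binding energy is E_bind = −E = GMm/(2a).
E_bind = 3.222e+20 · 3.853e+04 / (2 · 6.145e+07) J ≈ 1.01e+17 J = 101 PJ.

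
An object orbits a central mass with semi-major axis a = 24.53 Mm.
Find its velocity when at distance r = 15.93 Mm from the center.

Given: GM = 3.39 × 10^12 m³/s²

Convert to SI: a = 24.53 Mm = 2.453e+07 m; r = 15.93 Mm = 1.593e+07 m.
Vis-viva: v = √(GM · (2/r − 1/a)).
2/r − 1/a = 2/1.593e+07 − 1/2.453e+07 = 8.47829e-08 m⁻¹.
v = √(3.39e+12 · 8.47829e-08) m/s ≈ 536.1 m/s = 536.1 m/s.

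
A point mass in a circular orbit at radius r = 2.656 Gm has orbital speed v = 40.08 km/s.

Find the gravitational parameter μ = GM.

Convert to SI: r = 2.656 Gm = 2.656e+09 m; v = 40.08 km/s = 40080 m/s.
For a circular orbit v² = GM/r, so GM = v² · r.
GM = (40080)² · 2.656e+09 m³/s² ≈ 4.267e+18 m³/s² = 4.267 × 10^18 m³/s².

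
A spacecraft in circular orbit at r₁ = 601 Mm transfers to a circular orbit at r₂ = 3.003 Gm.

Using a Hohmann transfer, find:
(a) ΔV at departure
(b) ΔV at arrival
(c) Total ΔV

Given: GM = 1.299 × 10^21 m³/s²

Convert to SI: r₁ = 601 Mm = 6.01e+08 m; r₂ = 3.003 Gm = 3.003e+09 m.
Transfer semi-major axis: a_t = (r₁ + r₂)/2 = (6.01e+08 + 3.003e+09)/2 = 1.802e+09 m.
Circular speeds: v₁ = √(GM/r₁) = 1.47017e+06 m/s, v₂ = √(GM/r₂) = 657699 m/s.
Transfer speeds (vis-viva v² = GM(2/r − 1/a_t)): v₁ᵗ = 1.89788e+06 m/s, v₂ᵗ = 379828 m/s.
(a) ΔV₁ = |v₁ᵗ − v₁| ≈ 4.277e+05 m/s = 427.7 km/s.
(b) ΔV₂ = |v₂ − v₂ᵗ| ≈ 2.779e+05 m/s = 277.9 km/s.
(c) ΔV_total = ΔV₁ + ΔV₂ ≈ 7.056e+05 m/s = 705.6 km/s.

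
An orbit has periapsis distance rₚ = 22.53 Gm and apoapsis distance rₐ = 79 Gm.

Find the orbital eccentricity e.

Convert to SI: rₚ = 22.53 Gm = 2.253e+10 m; rₐ = 79 Gm = 7.9e+10 m.
e = (rₐ − rₚ) / (rₐ + rₚ).
e = (7.9e+10 − 2.253e+10) / (7.9e+10 + 2.253e+10) = 5.647e+10 / 1.0153e+11 ≈ 0.5562.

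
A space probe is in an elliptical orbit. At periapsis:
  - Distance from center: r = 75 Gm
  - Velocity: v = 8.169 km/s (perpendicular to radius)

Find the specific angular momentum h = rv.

Convert to SI: r = 75 Gm = 7.5e+10 m; v = 8.169 km/s = 8169 m/s.
With v perpendicular to r, h = r · v.
h = 7.5e+10 · 8169 m²/s ≈ 6.127e+14 m²/s.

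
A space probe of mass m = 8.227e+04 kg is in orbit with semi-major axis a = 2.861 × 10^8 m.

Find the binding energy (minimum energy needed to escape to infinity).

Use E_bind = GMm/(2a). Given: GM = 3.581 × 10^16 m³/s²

Total orbital energy is E = −GMm/(2a); binding energy is E_bind = −E = GMm/(2a).
E_bind = 3.581e+16 · 8.227e+04 / (2 · 2.861e+08) J ≈ 5.149e+12 J = 5.149 TJ.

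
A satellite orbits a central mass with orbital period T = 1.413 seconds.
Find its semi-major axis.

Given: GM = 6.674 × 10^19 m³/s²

Invert Kepler's third law: a = (GM · T² / (4π²))^(1/3).
Substituting T = 1.413 s and GM = 6.674e+19 m³/s²:
a = (6.674e+19 · (1.413)² / (4π²))^(1/3) m
a ≈ 1.5e+06 m = 1.5 Mm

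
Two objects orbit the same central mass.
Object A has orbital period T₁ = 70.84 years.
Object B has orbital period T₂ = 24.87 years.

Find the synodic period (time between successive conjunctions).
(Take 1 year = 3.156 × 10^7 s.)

Convert to SI: T₁ = 70.84 years = 2.23571e+09 s; T₂ = 24.87 years = 7.84897e+08 s.
T_syn = |T₁ · T₂ / (T₁ − T₂)|.
T_syn = |2.23571e+09 · 7.84897e+08 / (2.23571e+09 − 7.84897e+08)| s ≈ 1.21e+09 s = 38.32 years.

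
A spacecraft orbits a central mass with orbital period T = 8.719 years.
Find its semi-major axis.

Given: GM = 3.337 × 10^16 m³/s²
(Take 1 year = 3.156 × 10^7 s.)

Convert to SI: T = 8.719 years = 2.75172e+08 s.
Invert Kepler's third law: a = (GM · T² / (4π²))^(1/3).
Substituting T = 2.75172e+08 s and GM = 3.337e+16 m³/s²:
a = (3.337e+16 · (2.75172e+08)² / (4π²))^(1/3) m
a ≈ 4e+10 m = 40 Gm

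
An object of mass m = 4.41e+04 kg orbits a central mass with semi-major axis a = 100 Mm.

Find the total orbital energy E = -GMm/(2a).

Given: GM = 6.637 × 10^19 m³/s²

Convert to SI: a = 100 Mm = 1e+08 m.
E = −GMm / (2a).
E = −6.637e+19 · 4.41e+04 / (2 · 1e+08) J ≈ -1.463e+16 J = -14.63 PJ.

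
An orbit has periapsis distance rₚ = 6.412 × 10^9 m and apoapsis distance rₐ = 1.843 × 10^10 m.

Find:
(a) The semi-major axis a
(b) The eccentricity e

(a) a = (rₚ + rₐ) / 2 = (6.412e+09 + 1.843e+10) / 2 ≈ 1.242e+10 m = 1.242 × 10^10 m.
(b) e = (rₐ − rₚ) / (rₐ + rₚ) = (1.843e+10 − 6.412e+09) / (1.843e+10 + 6.412e+09) ≈ 0.4838.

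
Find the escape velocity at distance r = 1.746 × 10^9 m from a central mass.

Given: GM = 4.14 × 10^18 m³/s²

Escape velocity comes from setting total energy to zero: ½v² − GM/r = 0 ⇒ v_esc = √(2GM / r).
v_esc = √(2 · 4.14e+18 / 1.746e+09) m/s ≈ 6.886e+04 m/s = 68.86 km/s.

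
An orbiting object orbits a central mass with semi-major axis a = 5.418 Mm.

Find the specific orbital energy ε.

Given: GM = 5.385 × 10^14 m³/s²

Convert to SI: a = 5.418 Mm = 5.418e+06 m.
ε = −GM / (2a).
ε = −5.385e+14 / (2 · 5.418e+06) J/kg ≈ -4.97e+07 J/kg = -49.7 MJ/kg.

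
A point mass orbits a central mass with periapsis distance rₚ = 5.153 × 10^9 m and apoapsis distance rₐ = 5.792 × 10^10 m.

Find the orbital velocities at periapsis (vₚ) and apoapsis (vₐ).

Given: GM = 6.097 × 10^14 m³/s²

Use the vis-viva equation v² = GM(2/r − 1/a) with a = (rₚ + rₐ)/2 = (5.153e+09 + 5.792e+10)/2 = 3.15365e+10 m.
vₚ = √(GM · (2/rₚ − 1/a)) = √(6.097e+14 · (2/5.153e+09 − 1/3.15365e+10)) m/s ≈ 466.2 m/s = 466.2 m/s.
vₐ = √(GM · (2/rₐ − 1/a)) = √(6.097e+14 · (2/5.792e+10 − 1/3.15365e+10)) m/s ≈ 41.47 m/s = 41.47 m/s.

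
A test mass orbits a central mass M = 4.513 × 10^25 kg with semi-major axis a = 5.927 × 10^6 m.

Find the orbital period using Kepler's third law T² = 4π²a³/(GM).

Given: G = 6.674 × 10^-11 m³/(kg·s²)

GM = G · M = 6.674e-11 · 4.513e+25 = 3.01198e+15 m³/s².
Kepler's third law: T = 2π √(a³ / GM).
Substituting a = 5.927e+06 m and GM = 3.01198e+15 m³/s²:
T = 2π √((5.927e+06)³ / 3.01198e+15) s
T ≈ 1652 s = 27.53 minutes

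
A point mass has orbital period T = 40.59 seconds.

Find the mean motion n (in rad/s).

n = 2π / T.
n = 2π / 40.59 s ≈ 0.1548 rad/s.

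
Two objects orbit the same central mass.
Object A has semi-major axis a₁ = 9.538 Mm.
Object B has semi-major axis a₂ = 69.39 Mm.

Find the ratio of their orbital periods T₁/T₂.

Convert to SI: a₁ = 9.538 Mm = 9.538e+06 m; a₂ = 69.39 Mm = 6.939e+07 m.
From Kepler's third law, (T₁/T₂)² = (a₁/a₂)³, so T₁/T₂ = (a₁/a₂)^(3/2).
a₁/a₂ = 9.538e+06 / 6.939e+07 = 0.137455.
T₁/T₂ = (0.137455)^(3/2) ≈ 0.05096.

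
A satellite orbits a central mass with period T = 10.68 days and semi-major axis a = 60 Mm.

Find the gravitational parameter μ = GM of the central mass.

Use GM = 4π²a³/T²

Convert to SI: T = 10.68 days = 922752 s; a = 60 Mm = 6e+07 m.
GM = 4π² · a³ / T².
GM = 4π² · (6e+07)³ / (922752)² m³/s² ≈ 1.001e+13 m³/s² = 1.001 × 10^13 m³/s².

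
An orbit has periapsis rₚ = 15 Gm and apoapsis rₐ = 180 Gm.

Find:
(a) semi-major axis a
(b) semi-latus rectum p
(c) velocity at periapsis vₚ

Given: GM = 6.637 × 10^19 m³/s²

Convert to SI: rₚ = 15 Gm = 1.5e+10 m; rₐ = 180 Gm = 1.8e+11 m.
(a) a = (rₚ + rₐ)/2 = (1.5e+10 + 1.8e+11)/2 ≈ 9.75e+10 m
(b) From a = (rₚ + rₐ)/2 = 9.75e+10 m and e = (rₐ − rₚ)/(rₐ + rₚ) = 0.846154, p = a(1 − e²) = 9.75e+10 · (1 − (0.846154)²) ≈ 2.769e+10 m
(c) With a = (rₚ + rₐ)/2 = 9.75e+10 m, vₚ = √(GM (2/rₚ − 1/a)) = √(6.637e+19 · (2/1.5e+10 − 1/9.75e+10)) m/s ≈ 9.038e+04 m/s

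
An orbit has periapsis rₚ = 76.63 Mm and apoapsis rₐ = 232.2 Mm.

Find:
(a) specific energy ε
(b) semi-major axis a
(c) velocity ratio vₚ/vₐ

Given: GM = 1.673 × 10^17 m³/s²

Convert to SI: rₚ = 76.63 Mm = 7.663e+07 m; rₐ = 232.2 Mm = 2.322e+08 m.
(a) With a = (rₚ + rₐ)/2 = 1.54415e+08 m, ε = −GM/(2a) = −1.673e+17/(2 · 1.54415e+08) J/kg ≈ -5.417e+08 J/kg
(b) a = (rₚ + rₐ)/2 = (7.663e+07 + 2.322e+08)/2 ≈ 1.544e+08 m
(c) Conservation of angular momentum (rₚvₚ = rₐvₐ) gives vₚ/vₐ = rₐ/rₚ = 2.322e+08/7.663e+07 ≈ 3.03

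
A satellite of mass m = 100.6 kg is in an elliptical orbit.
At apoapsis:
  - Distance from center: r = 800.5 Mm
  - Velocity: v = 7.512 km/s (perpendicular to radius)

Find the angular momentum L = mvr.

Convert to SI: r = 800.5 Mm = 8.005e+08 m; v = 7.512 km/s = 7512 m/s.
Since v is perpendicular to r, L = m · v · r.
L = 100.6 · 7512 · 8.005e+08 kg·m²/s ≈ 6.049e+14 kg·m²/s.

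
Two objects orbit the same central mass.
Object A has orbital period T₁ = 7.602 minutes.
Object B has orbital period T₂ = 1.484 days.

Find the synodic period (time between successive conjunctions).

Convert to SI: T₁ = 7.602 minutes = 456.12 s; T₂ = 1.484 days = 128218 s.
T_syn = |T₁ · T₂ / (T₁ − T₂)|.
T_syn = |456.12 · 128218 / (456.12 − 128218)| s ≈ 457.7 s = 7.629 minutes.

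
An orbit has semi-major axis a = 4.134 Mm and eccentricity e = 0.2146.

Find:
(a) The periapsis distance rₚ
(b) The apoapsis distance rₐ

Convert to SI: a = 4.134 Mm = 4.134e+06 m.
(a) rₚ = a(1 − e) = 4.134e+06 · (1 − 0.2146) = 4.134e+06 · 0.7854 ≈ 3.247e+06 m = 3.247 Mm.
(b) rₐ = a(1 + e) = 4.134e+06 · (1 + 0.2146) = 4.134e+06 · 1.2146 ≈ 5.021e+06 m = 5.021 Mm.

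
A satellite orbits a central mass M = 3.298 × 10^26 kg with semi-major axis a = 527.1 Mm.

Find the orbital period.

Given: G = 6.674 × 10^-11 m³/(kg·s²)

Convert to SI: a = 527.1 Mm = 5.271e+08 m.
GM = G · M = 6.674e-11 · 3.298e+26 = 2.20109e+16 m³/s².
Kepler's third law: T = 2π √(a³ / GM).
Substituting a = 5.271e+08 m and GM = 2.20109e+16 m³/s²:
T = 2π √((5.271e+08)³ / 2.20109e+16) s
T ≈ 5.125e+05 s = 5.932 days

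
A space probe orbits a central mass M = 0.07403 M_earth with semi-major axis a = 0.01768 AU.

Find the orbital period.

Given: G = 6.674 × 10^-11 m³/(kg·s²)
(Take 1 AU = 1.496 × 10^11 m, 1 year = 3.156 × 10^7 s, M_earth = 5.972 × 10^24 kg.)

Convert to SI: a = 0.01768 AU = 2.64493e+09 m; M = 0.07403 M_earth = 4.42107e+23 kg.
GM = G · M = 6.674e-11 · 4.42107e+23 = 2.95062e+13 m³/s².
Kepler's third law: T = 2π √(a³ / GM).
Substituting a = 2.64493e+09 m and GM = 2.95062e+13 m³/s²:
T = 2π √((2.64493e+09)³ / 2.95062e+13) s
T ≈ 1.573e+08 s = 4.985 years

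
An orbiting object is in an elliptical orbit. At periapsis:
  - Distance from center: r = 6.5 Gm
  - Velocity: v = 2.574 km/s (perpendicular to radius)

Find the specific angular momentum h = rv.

Convert to SI: r = 6.5 Gm = 6.5e+09 m; v = 2.574 km/s = 2574 m/s.
With v perpendicular to r, h = r · v.
h = 6.5e+09 · 2574 m²/s ≈ 1.673e+13 m²/s.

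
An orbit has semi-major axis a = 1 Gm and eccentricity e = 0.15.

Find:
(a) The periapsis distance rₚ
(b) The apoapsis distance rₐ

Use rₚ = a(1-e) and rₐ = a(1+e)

Convert to SI: a = 1 Gm = 1e+09 m.
(a) rₚ = a(1 − e) = 1e+09 · (1 − 0.15) = 1e+09 · 0.85 ≈ 8.5e+08 m = 850 Mm.
(b) rₐ = a(1 + e) = 1e+09 · (1 + 0.15) = 1e+09 · 1.15 ≈ 1.15e+09 m = 1.15 Gm.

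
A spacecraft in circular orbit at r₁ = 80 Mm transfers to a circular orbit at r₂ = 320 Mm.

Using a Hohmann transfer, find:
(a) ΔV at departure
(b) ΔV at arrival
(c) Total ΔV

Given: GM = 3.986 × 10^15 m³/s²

Convert to SI: r₁ = 80 Mm = 8e+07 m; r₂ = 320 Mm = 3.2e+08 m.
Transfer semi-major axis: a_t = (r₁ + r₂)/2 = (8e+07 + 3.2e+08)/2 = 2e+08 m.
Circular speeds: v₁ = √(GM/r₁) = 7058.68 m/s, v₂ = √(GM/r₂) = 3529.34 m/s.
Transfer speeds (vis-viva v² = GM(2/r − 1/a_t)): v₁ᵗ = 8928.61 m/s, v₂ᵗ = 2232.15 m/s.
(a) ΔV₁ = |v₁ᵗ − v₁| ≈ 1870 m/s = 1.87 km/s.
(b) ΔV₂ = |v₂ − v₂ᵗ| ≈ 1297 m/s = 1.297 km/s.
(c) ΔV_total = ΔV₁ + ΔV₂ ≈ 3167 m/s = 3.167 km/s.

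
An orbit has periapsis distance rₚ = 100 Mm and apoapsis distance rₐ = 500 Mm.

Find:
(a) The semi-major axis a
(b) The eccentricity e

Convert to SI: rₚ = 100 Mm = 1e+08 m; rₐ = 500 Mm = 5e+08 m.
(a) a = (rₚ + rₐ) / 2 = (1e+08 + 5e+08) / 2 ≈ 3e+08 m = 300 Mm.
(b) e = (rₐ − rₚ) / (rₐ + rₚ) = (5e+08 − 1e+08) / (5e+08 + 1e+08) ≈ 0.6667.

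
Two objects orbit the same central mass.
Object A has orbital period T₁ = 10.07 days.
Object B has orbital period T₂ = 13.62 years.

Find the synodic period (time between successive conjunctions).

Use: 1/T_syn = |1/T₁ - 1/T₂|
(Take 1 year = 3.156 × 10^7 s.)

Convert to SI: T₁ = 10.07 days = 870048 s; T₂ = 13.62 years = 4.29847e+08 s.
T_syn = |T₁ · T₂ / (T₁ − T₂)|.
T_syn = |870048 · 4.29847e+08 / (870048 − 4.29847e+08)| s ≈ 8.718e+05 s = 10.09 days.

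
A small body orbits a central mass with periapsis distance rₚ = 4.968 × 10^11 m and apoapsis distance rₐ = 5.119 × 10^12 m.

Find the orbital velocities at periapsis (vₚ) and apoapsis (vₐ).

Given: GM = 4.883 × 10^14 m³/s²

Use the vis-viva equation v² = GM(2/r − 1/a) with a = (rₚ + rₐ)/2 = (4.968e+11 + 5.119e+12)/2 = 2.8079e+12 m.
vₚ = √(GM · (2/rₚ − 1/a)) = √(4.883e+14 · (2/4.968e+11 − 1/2.8079e+12)) m/s ≈ 42.33 m/s = 42.33 m/s.
vₐ = √(GM · (2/rₐ − 1/a)) = √(4.883e+14 · (2/5.119e+12 − 1/2.8079e+12)) m/s ≈ 4.108 m/s = 4.108 m/s.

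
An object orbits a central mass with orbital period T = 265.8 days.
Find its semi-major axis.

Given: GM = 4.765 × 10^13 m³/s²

Convert to SI: T = 265.8 days = 2.29651e+07 s.
Invert Kepler's third law: a = (GM · T² / (4π²))^(1/3).
Substituting T = 2.29651e+07 s and GM = 4.765e+13 m³/s²:
a = (4.765e+13 · (2.29651e+07)² / (4π²))^(1/3) m
a ≈ 8.602e+08 m = 860.2 Mm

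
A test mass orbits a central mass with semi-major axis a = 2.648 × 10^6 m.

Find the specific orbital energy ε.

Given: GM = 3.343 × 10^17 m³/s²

ε = −GM / (2a).
ε = −3.343e+17 / (2 · 2.648e+06) J/kg ≈ -6.312e+10 J/kg = -63.12 GJ/kg.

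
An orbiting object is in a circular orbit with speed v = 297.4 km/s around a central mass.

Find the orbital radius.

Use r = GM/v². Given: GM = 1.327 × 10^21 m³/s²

Convert to SI: v = 297.4 km/s = 297400 m/s.
For a circular orbit, v² = GM / r, so r = GM / v².
r = 1.327e+21 / (297400)² m ≈ 1.5e+10 m = 15 Gm.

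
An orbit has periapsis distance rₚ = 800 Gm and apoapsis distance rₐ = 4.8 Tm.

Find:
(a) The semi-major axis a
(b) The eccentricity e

Convert to SI: rₚ = 800 Gm = 8e+11 m; rₐ = 4.8 Tm = 4.8e+12 m.
(a) a = (rₚ + rₐ) / 2 = (8e+11 + 4.8e+12) / 2 ≈ 2.8e+12 m = 2.8 Tm.
(b) e = (rₐ − rₚ) / (rₐ + rₚ) = (4.8e+12 − 8e+11) / (4.8e+12 + 8e+11) ≈ 0.7143.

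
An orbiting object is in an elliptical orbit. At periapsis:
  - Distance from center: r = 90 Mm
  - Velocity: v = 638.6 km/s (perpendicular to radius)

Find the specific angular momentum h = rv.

Convert to SI: r = 90 Mm = 9e+07 m; v = 638.6 km/s = 638600 m/s.
With v perpendicular to r, h = r · v.
h = 9e+07 · 638600 m²/s ≈ 5.747e+13 m²/s.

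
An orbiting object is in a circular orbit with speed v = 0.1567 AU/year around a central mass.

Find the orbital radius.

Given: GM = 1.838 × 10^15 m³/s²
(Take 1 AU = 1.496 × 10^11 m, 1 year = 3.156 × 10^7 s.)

Convert to SI: v = 0.1567 AU/year = 742.786 m/s.
For a circular orbit, v² = GM / r, so r = GM / v².
r = 1.838e+15 / (742.786)² m ≈ 3.331e+09 m = 0.02227 AU.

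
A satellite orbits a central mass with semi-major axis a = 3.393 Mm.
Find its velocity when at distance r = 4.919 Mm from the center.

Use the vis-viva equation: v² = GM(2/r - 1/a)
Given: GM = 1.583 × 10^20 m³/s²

Convert to SI: a = 3.393 Mm = 3.393e+06 m; r = 4.919 Mm = 4.919e+06 m.
Vis-viva: v = √(GM · (2/r − 1/a)).
2/r − 1/a = 2/4.919e+06 − 1/3.393e+06 = 1.11862e-07 m⁻¹.
v = √(1.583e+20 · 1.11862e-07) m/s ≈ 4.208e+06 m/s = 4208 km/s.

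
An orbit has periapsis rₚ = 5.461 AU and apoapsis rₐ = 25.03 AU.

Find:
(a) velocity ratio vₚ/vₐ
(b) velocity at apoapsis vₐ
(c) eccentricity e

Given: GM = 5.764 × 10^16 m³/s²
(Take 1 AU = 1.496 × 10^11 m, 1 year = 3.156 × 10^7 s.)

Convert to SI: rₚ = 5.461 AU = 8.16966e+11 m; rₐ = 25.03 AU = 3.74449e+12 m.
(a) Conservation of angular momentum (rₚvₚ = rₐvₐ) gives vₚ/vₐ = rₐ/rₚ = 3.74449e+12/8.16966e+11 ≈ 4.583
(b) With a = (rₚ + rₐ)/2 = 2.28073e+12 m, vₐ = √(GM (2/rₐ − 1/a)) = √(5.764e+16 · (2/3.74449e+12 − 1/2.28073e+12)) m/s ≈ 74.26 m/s
(c) e = (rₐ − rₚ)/(rₐ + rₚ) = (3.74449e+12 − 8.16966e+11)/(3.74449e+12 + 8.16966e+11) ≈ 0.6418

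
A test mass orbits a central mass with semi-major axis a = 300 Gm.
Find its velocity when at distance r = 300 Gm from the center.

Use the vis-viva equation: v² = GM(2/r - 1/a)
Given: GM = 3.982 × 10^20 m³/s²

Convert to SI: a = 300 Gm = 3e+11 m; r = 300 Gm = 3e+11 m.
Vis-viva: v = √(GM · (2/r − 1/a)).
2/r − 1/a = 2/3e+11 − 1/3e+11 = 3.33333e-12 m⁻¹.
v = √(3.982e+20 · 3.33333e-12) m/s ≈ 3.643e+04 m/s = 36.43 km/s.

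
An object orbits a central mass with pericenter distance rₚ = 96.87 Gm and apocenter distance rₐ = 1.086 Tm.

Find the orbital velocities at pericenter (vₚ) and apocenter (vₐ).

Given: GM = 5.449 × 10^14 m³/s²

Convert to SI: rₚ = 96.87 Gm = 9.687e+10 m; rₐ = 1.086 Tm = 1.086e+12 m.
Use the vis-viva equation v² = GM(2/r − 1/a) with a = (rₚ + rₐ)/2 = (9.687e+10 + 1.086e+12)/2 = 5.91435e+11 m.
vₚ = √(GM · (2/rₚ − 1/a)) = √(5.449e+14 · (2/9.687e+10 − 1/5.91435e+11)) m/s ≈ 101.6 m/s = 101.6 m/s.
vₐ = √(GM · (2/rₐ − 1/a)) = √(5.449e+14 · (2/1.086e+12 − 1/5.91435e+11)) m/s ≈ 9.065 m/s = 9.065 m/s.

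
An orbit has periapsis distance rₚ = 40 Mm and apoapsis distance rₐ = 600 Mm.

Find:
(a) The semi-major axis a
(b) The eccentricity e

Convert to SI: rₚ = 40 Mm = 4e+07 m; rₐ = 600 Mm = 6e+08 m.
(a) a = (rₚ + rₐ) / 2 = (4e+07 + 6e+08) / 2 ≈ 3.2e+08 m = 320 Mm.
(b) e = (rₐ − rₚ) / (rₐ + rₚ) = (6e+08 − 4e+07) / (6e+08 + 4e+07) ≈ 0.875.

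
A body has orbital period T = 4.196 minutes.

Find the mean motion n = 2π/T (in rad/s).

Convert to SI: T = 4.196 minutes = 251.76 s.
n = 2π / T.
n = 2π / 251.76 s ≈ 0.02496 rad/s.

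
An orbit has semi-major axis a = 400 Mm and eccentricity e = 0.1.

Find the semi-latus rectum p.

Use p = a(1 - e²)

Convert to SI: a = 400 Mm = 4e+08 m.
p = a (1 − e²).
p = 4e+08 · (1 − (0.1)²) = 4e+08 · 0.99 ≈ 3.96e+08 m = 396 Mm.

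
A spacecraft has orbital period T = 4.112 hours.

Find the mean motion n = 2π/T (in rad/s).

Convert to SI: T = 4.112 hours = 14803.2 s.
n = 2π / T.
n = 2π / 14803.2 s ≈ 0.0004244 rad/s.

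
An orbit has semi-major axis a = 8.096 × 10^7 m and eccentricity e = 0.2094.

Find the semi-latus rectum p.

p = a (1 − e²).
p = 8.096e+07 · (1 − (0.2094)²) = 8.096e+07 · 0.956152 ≈ 7.741e+07 m = 7.741 × 10^7 m.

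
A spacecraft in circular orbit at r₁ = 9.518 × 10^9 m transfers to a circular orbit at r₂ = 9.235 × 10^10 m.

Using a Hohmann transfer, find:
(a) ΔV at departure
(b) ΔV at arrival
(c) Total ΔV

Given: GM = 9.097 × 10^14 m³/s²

Transfer semi-major axis: a_t = (r₁ + r₂)/2 = (9.518e+09 + 9.235e+10)/2 = 5.0934e+10 m.
Circular speeds: v₁ = √(GM/r₁) = 309.155 m/s, v₂ = √(GM/r₂) = 99.25 m/s.
Transfer speeds (vis-viva v² = GM(2/r − 1/a_t)): v₁ᵗ = 416.285 m/s, v₂ᵗ = 42.9042 m/s.
(a) ΔV₁ = |v₁ᵗ − v₁| ≈ 107.1 m/s = 107.1 m/s.
(b) ΔV₂ = |v₂ − v₂ᵗ| ≈ 56.35 m/s = 56.35 m/s.
(c) ΔV_total = ΔV₁ + ΔV₂ ≈ 163.5 m/s = 163.5 m/s.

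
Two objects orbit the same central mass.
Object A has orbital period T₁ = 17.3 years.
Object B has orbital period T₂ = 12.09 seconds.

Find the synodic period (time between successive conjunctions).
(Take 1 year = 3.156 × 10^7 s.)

Convert to SI: T₁ = 17.3 years = 5.45988e+08 s.
T_syn = |T₁ · T₂ / (T₁ − T₂)|.
T_syn = |5.45988e+08 · 12.09 / (5.45988e+08 − 12.09)| s ≈ 12.09 s = 12.09 seconds.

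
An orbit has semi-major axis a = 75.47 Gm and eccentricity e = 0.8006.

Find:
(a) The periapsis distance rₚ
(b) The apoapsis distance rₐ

Convert to SI: a = 75.47 Gm = 7.547e+10 m.
(a) rₚ = a(1 − e) = 7.547e+10 · (1 − 0.8006) = 7.547e+10 · 0.1994 ≈ 1.505e+10 m = 15.05 Gm.
(b) rₐ = a(1 + e) = 7.547e+10 · (1 + 0.8006) = 7.547e+10 · 1.8006 ≈ 1.359e+11 m = 135.9 Gm.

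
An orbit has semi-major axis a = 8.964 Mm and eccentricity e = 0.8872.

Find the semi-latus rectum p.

Convert to SI: a = 8.964 Mm = 8.964e+06 m.
p = a (1 − e²).
p = 8.964e+06 · (1 − (0.8872)²) = 8.964e+06 · 0.212876 ≈ 1.908e+06 m = 1.908 Mm.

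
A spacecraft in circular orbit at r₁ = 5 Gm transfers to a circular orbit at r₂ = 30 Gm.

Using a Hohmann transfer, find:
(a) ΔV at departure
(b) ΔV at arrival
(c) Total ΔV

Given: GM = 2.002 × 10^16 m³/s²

Convert to SI: r₁ = 5 Gm = 5e+09 m; r₂ = 30 Gm = 3e+10 m.
Transfer semi-major axis: a_t = (r₁ + r₂)/2 = (5e+09 + 3e+10)/2 = 1.75e+10 m.
Circular speeds: v₁ = √(GM/r₁) = 2001 m/s, v₂ = √(GM/r₂) = 816.905 m/s.
Transfer speeds (vis-viva v² = GM(2/r − 1/a_t)): v₁ᵗ = 2619.92 m/s, v₂ᵗ = 436.654 m/s.
(a) ΔV₁ = |v₁ᵗ − v₁| ≈ 618.9 m/s = 618.9 m/s.
(b) ΔV₂ = |v₂ − v₂ᵗ| ≈ 380.3 m/s = 380.3 m/s.
(c) ΔV_total = ΔV₁ + ΔV₂ ≈ 999.2 m/s = 999.2 m/s.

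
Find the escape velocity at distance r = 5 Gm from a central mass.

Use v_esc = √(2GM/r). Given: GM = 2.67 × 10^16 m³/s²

Convert to SI: r = 5 Gm = 5e+09 m.
Escape velocity comes from setting total energy to zero: ½v² − GM/r = 0 ⇒ v_esc = √(2GM / r).
v_esc = √(2 · 2.67e+16 / 5e+09) m/s ≈ 3268 m/s = 3.268 km/s.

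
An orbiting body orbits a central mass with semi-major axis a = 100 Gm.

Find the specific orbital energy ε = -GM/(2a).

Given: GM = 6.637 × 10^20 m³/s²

Convert to SI: a = 100 Gm = 1e+11 m.
ε = −GM / (2a).
ε = −6.637e+20 / (2 · 1e+11) J/kg ≈ -3.318e+09 J/kg = -3.318 GJ/kg.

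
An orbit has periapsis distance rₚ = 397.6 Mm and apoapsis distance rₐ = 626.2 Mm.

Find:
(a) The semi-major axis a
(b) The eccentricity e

Convert to SI: rₚ = 397.6 Mm = 3.976e+08 m; rₐ = 626.2 Mm = 6.262e+08 m.
(a) a = (rₚ + rₐ) / 2 = (3.976e+08 + 6.262e+08) / 2 ≈ 5.119e+08 m = 511.9 Mm.
(b) e = (rₐ − rₚ) / (rₐ + rₚ) = (6.262e+08 − 3.976e+08) / (6.262e+08 + 3.976e+08) ≈ 0.2233.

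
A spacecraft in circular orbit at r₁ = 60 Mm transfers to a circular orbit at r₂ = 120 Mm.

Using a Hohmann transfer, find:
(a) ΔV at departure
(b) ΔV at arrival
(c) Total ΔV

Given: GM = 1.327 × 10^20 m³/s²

Convert to SI: r₁ = 60 Mm = 6e+07 m; r₂ = 120 Mm = 1.2e+08 m.
Transfer semi-major axis: a_t = (r₁ + r₂)/2 = (6e+07 + 1.2e+08)/2 = 9e+07 m.
Circular speeds: v₁ = √(GM/r₁) = 1.48717e+06 m/s, v₂ = √(GM/r₂) = 1.05159e+06 m/s.
Transfer speeds (vis-viva v² = GM(2/r − 1/a_t)): v₁ᵗ = 1.71723e+06 m/s, v₂ᵗ = 858616 m/s.
(a) ΔV₁ = |v₁ᵗ − v₁| ≈ 2.301e+05 m/s = 230.1 km/s.
(b) ΔV₂ = |v₂ − v₂ᵗ| ≈ 1.93e+05 m/s = 193 km/s.
(c) ΔV_total = ΔV₁ + ΔV₂ ≈ 4.23e+05 m/s = 423 km/s.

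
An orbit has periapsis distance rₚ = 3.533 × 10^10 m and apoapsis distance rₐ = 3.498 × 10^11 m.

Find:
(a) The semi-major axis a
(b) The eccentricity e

(a) a = (rₚ + rₐ) / 2 = (3.533e+10 + 3.498e+11) / 2 ≈ 1.926e+11 m = 1.926 × 10^11 m.
(b) e = (rₐ − rₚ) / (rₐ + rₚ) = (3.498e+11 − 3.533e+10) / (3.498e+11 + 3.533e+10) ≈ 0.8165.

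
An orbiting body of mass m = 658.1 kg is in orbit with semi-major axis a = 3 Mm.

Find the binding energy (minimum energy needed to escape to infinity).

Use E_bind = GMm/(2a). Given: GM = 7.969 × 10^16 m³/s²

Convert to SI: a = 3 Mm = 3e+06 m.
Total orbital energy is E = −GMm/(2a); binding energy is E_bind = −E = GMm/(2a).
E_bind = 7.969e+16 · 658.1 / (2 · 3e+06) J ≈ 8.741e+12 J = 8.741 TJ.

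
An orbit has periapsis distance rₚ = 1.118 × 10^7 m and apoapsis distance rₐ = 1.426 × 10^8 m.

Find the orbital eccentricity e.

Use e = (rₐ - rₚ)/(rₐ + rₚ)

e = (rₐ − rₚ) / (rₐ + rₚ).
e = (1.426e+08 − 1.118e+07) / (1.426e+08 + 1.118e+07) = 1.3142e+08 / 1.5378e+08 ≈ 0.8546.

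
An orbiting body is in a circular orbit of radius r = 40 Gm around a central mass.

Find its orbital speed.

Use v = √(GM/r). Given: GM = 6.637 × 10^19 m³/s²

Convert to SI: r = 40 Gm = 4e+10 m.
For a circular orbit, gravity supplies the centripetal force, so v = √(GM / r).
v = √(6.637e+19 / 4e+10) m/s ≈ 4.073e+04 m/s = 40.73 km/s.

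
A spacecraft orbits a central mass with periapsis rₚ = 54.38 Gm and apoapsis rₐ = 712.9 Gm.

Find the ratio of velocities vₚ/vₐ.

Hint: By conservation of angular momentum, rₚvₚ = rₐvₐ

Convert to SI: rₚ = 54.38 Gm = 5.438e+10 m; rₐ = 712.9 Gm = 7.129e+11 m.
Conservation of angular momentum gives rₚvₚ = rₐvₐ, so vₚ/vₐ = rₐ/rₚ.
vₚ/vₐ = 7.129e+11 / 5.438e+10 ≈ 13.11.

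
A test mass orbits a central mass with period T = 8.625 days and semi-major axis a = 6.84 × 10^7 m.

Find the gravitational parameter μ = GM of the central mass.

Convert to SI: T = 8.625 days = 745200 s.
GM = 4π² · a³ / T².
GM = 4π² · (6.84e+07)³ / (745200)² m³/s² ≈ 2.275e+13 m³/s² = 2.275 × 10^13 m³/s².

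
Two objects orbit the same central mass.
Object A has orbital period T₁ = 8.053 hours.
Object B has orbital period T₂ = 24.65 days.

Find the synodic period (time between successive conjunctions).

Convert to SI: T₁ = 8.053 hours = 28990.8 s; T₂ = 24.65 days = 2.12976e+06 s.
T_syn = |T₁ · T₂ / (T₁ − T₂)|.
T_syn = |28990.8 · 2.12976e+06 / (28990.8 − 2.12976e+06)| s ≈ 2.939e+04 s = 8.164 hours.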